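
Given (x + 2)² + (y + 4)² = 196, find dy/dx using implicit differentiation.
Differentiate both sides with respect to x, treating y as y(x). By the chain rule, any term containing y contributes a factor of y' = dy/dx when we differentiate it.

Move every term to one side and write the relation as F(x, y) = 0. Term by term,
  d/dx[(x + 2)^2] = 2x + 4
  d/dx[(y + 4)^2] = 2·y'(y + 4)
  d/dx[-196] = 0

The pieces without y' make up ∂F/∂x and the coefficient of y' is ∂F/∂y:
  ∂F/∂x = 2x + 4,
  ∂F/∂y = 2y + 8.

Since d/dx[F] = ∂F/∂x + (∂F/∂y)·y' = 0, solve for y':
  (∂F/∂y)·y' = -∂F/∂x
  dy/dx = -(∂F/∂x)/(∂F/∂y) = -(2x + 4)/(2y + 8) = (-x - 2)/(y + 4)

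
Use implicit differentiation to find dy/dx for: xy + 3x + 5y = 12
Differentiate both sides with respect to x, treating y as y(x). By the chain rule, any term containing y contributes a factor of y' = dy/dx when we differentiate it.

Move every term to one side and write the relation as F(x, y) = 0. Term by term,
  d/dx[xy] = x·y' + y
  d/dx[3x] = 3
  d/dx[5y] = 5·y'
  d/dx[-12] = 0

The pieces without y' make up ∂F/∂x and the coefficient of y' is ∂F/∂y:
  ∂F/∂x = y + 3,
  ∂F/∂y = x + 5.

Since d/dx[F] = ∂F/∂x + (∂F/∂y)·y' = 0, solve for y':
  (∂F/∂y)·y' = -∂F/∂x
  dy/dx = -(∂F/∂x)/(∂F/∂y) = -(y + 3)/(x + 5) = (-y - 3)/(x + 5)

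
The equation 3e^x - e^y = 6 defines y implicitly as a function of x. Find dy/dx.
Apply d/dx to both sides, remembering that y depends on x. Each occurrence of y therefore brings in a y' = dy/dx via the chain rule.

With F(x, y) equal to the left-hand side minus the right, differentiate F term by term:
  d/dx[3e^(x)] = 3e^(x)
  d/dx[-e^(y)] = -y'·e^(y)
  d/dx[-6] = 0
Adding these up, d/dx[F] = 0 becomes
  (3e^(x)) + (-e^(y))·y' = 0,
so isolating y',
  dy/dx = -(3e^(x))/(-e^(y)) = 3e^(x - y)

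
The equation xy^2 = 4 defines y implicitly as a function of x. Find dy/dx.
Differentiate the relation implicitly: treat y = y(x) and apply the chain rule, so every y-derivative picks up a y' = dy/dx factor.

With everything moved to the left-hand side, differentiate term by term:
  d/dx[xy^2] = 2xy·y' + y^2
  d/dx[-4] = 0

Separating the contributions that come from x directly and those that come through y:
  without y':      y^2
  multiplying y':  2xy

so (y^2) + (2xy)·y' = 0, and therefore
  dy/dx = -(y^2)/(2xy) = -y/(2x)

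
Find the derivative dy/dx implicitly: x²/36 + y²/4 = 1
Differentiate the relation implicitly: treat y = y(x) and apply the chain rule, so every y-derivative picks up a y' = dy/dx factor.

With everything moved to the left-hand side, differentiate term by term:
  d/dx[x^2/36] = x/18
  d/dx[y^2/4] = y·y'/2
  d/dx[-1] = 0

Separating the contributions that come from x directly and those that come through y:
  without y':      x/18
  multiplying y':  y/2

so (x/18) + (y/2)·y' = 0, and therefore
  dy/dx = -(x/18)/(y/2) = -x/(9y)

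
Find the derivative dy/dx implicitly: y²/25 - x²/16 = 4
Differentiate the relation implicitly: treat y = y(x) and apply the chain rule, so every y-derivative picks up a y' = dy/dx factor.

With everything moved to the left-hand side, differentiate term by term:
  d/dx[-x^2/16] = -x/8
  d/dx[y^2/25] = 2y·y'/25
  d/dx[-4] = 0

Separating the contributions that come from x directly and those that come through y:
  without y':      -x/8
  multiplying y':  2y/25

so (-x/8) + (2y/25)·y' = 0, and therefore
  dy/dx = -(-x/8)/(2y/25) = 25x/(16y)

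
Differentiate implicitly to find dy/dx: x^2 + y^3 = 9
Differentiate the relation implicitly: treat y = y(x) and apply the chain rule, so every y-derivative picks up a y' = dy/dx factor.

With everything moved to the left-hand side, differentiate term by term:
  d/dx[x^2] = 2x
  d/dx[y^3] = 3y^2·y'
  d/dx[-9] = 0

Separating the contributions that come from x directly and those that come through y:
  without y':      2x
  multiplying y':  3y^2

so (2x) + (3y^2)·y' = 0, and therefore
  dy/dx = -(2x)/(3y^2) = -2x/(3y^2)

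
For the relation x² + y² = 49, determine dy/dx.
Apply d/dx to both sides, remembering that y depends on x. Each occurrence of y therefore brings in a y' = dy/dx via the chain rule.

With F(x, y) equal to the left-hand side minus the right, differentiate F term by term:
  d/dx[x^2] = 2x
  d/dx[y^2] = 2y·y'
  d/dx[-49] = 0
Adding these up, d/dx[F] = 0 becomes
  (2x) + (2y)·y' = 0,
so isolating y',
  dy/dx = -(2x)/(2y) = -x/y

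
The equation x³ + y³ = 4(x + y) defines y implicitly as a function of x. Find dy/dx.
Differentiate the relation implicitly: treat y = y(x) and apply the chain rule, so every y-derivative picks up a y' = dy/dx factor.

With everything moved to the left-hand side, differentiate term by term:
  d/dx[x^3] = 3x^2
  d/dx[-4x] = -4
  d/dx[y^3] = 3y^2·y'
  d/dx[-4y] = -4·y'

Separating the contributions that come from x directly and those that come through y:
  without y':      3x^2 - 4
  multiplying y':  3y^2 - 4

so (3x^2 - 4) + (3y^2 - 4)·y' = 0, and therefore
  dy/dx = -(3x^2 - 4)/(3y^2 - 4) = (4 - 3x^2)/(3y^2 - 4)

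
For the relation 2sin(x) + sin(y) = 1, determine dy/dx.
Differentiate both sides with respect to x, treating y as y(x). By the chain rule, any term containing y contributes a factor of y' = dy/dx when we differentiate it.

Move every term to one side and write the relation as F(x, y) = 0. Term by term,
  d/dx[2sin(x)] = 2cos(x)
  d/dx[sin(y)] = y'·cos(y)
  d/dx[-1] = 0

The pieces without y' make up ∂F/∂x and the coefficient of y' is ∂F/∂y:
  ∂F/∂x = 2cos(x),
  ∂F/∂y = cos(y).

Since d/dx[F] = ∂F/∂x + (∂F/∂y)·y' = 0, solve for y':
  (∂F/∂y)·y' = -∂F/∂x
  dy/dx = -(∂F/∂x)/(∂F/∂y) = -(2cos(x))/(cos(y)) = -2cos(x)/cos(y)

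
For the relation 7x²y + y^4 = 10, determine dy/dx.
Differentiate the relation implicitly: treat y = y(x) and apply the chain rule, so every y-derivative picks up a y' = dy/dx factor.

With everything moved to the left-hand side, differentiate term by term:
  d/dx[7x^2y] = 7x^2·y' + 14xy
  d/dx[y^4] = 4y^3·y'
  d/dx[-10] = 0

Separating the contributions that come from x directly and those that come through y:
  without y':      14xy
  multiplying y':  7x^2 + 4y^3

so (14xy) + (7x^2 + 4y^3)·y' = 0, and therefore
  dy/dx = -(14xy)/(7x^2 + 4y^3) = -14xy/(7x^2 + 4y^3)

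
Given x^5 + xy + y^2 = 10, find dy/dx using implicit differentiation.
Differentiate both sides with respect to x, treating y as y(x). By the chain rule, any term containing y contributes a factor of y' = dy/dx when we differentiate it.

Move every term to one side and write the relation as F(x, y) = 0. Term by term,
  d/dx[x^5] = 5x^4
  d/dx[xy] = x·y' + y
  d/dx[y^2] = 2y·y'
  d/dx[-10] = 0

The pieces without y' make up ∂F/∂x and the coefficient of y' is ∂F/∂y:
  ∂F/∂x = 5x^4 + y,
  ∂F/∂y = x + 2y.

Since d/dx[F] = ∂F/∂x + (∂F/∂y)·y' = 0, solve for y':
  (∂F/∂y)·y' = -∂F/∂x
  dy/dx = -(∂F/∂x)/(∂F/∂y) = -(5x^4 + y)/(x + 2y) = (-5x^4 - y)/(x + 2y)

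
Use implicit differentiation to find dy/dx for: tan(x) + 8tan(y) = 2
Take d/dx of both sides. Since y is implicitly a function of x, the chain rule attaches a y' = dy/dx factor whenever we differentiate through y.

Set F(x, y) = (left side) − (right side), so the curve is F = 0. Differentiating each term of F:
  d/dx[tan(x)] = tan(x)^2 + 1
  d/dx[8tan(y)] = 8·y'(tan(y)^2 + 1)
  d/dx[-2] = 0

Collecting, the y'-free part is the partial derivative in x and the y' coefficient is the partial derivative in y:
  ∂F/∂x = tan(x)^2 + 1
  ∂F/∂y = 8tan(y)^2 + 8

so d/dx[F(x, y(x))] = ∂F/∂x + (∂F/∂y)·y' = 0. Rearranging,
  dy/dx = -(∂F/∂x)/(∂F/∂y) = -(tan(x)^2 + 1)/(8tan(y)^2 + 8) = -cos(y)^2/(8cos(x)^2)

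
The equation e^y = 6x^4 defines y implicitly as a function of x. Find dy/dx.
Differentiate both sides with respect to x, treating y as y(x). By the chain rule, any term containing y contributes a factor of y' = dy/dx when we differentiate it.

Move every term to one side and write the relation as F(x, y) = 0. Term by term,
  d/dx[-6x^4] = -24x^3
  d/dx[e^(y)] = y'·e^(y)

The pieces without y' make up ∂F/∂x and the coefficient of y' is ∂F/∂y:
  ∂F/∂x = -24x^3,
  ∂F/∂y = e^(y).

Since d/dx[F] = ∂F/∂x + (∂F/∂y)·y' = 0, solve for y':
  (∂F/∂y)·y' = -∂F/∂x
  dy/dx = -(∂F/∂x)/(∂F/∂y) = -(-24x^3)/(e^(y)) = 24x^3e^(-y)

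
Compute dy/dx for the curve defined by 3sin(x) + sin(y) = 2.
Take d/dx of both sides. Since y is implicitly a function of x, the chain rule attaches a y' = dy/dx factor whenever we differentiate through y.

Set F(x, y) = (left side) − (right side), so the curve is F = 0. Differentiating each term of F:
  d/dx[3sin(x)] = 3cos(x)
  d/dx[sin(y)] = y'·cos(y)
  d/dx[-2] = 0

Collecting, the y'-free part is the partial derivative in x and the y' coefficient is the partial derivative in y:
  ∂F/∂x = 3cos(x)
  ∂F/∂y = cos(y)

so d/dx[F(x, y(x))] = ∂F/∂x + (∂F/∂y)·y' = 0. Rearranging,
  dy/dx = -(∂F/∂x)/(∂F/∂y) = -(3cos(x))/(cos(y)) = -3cos(x)/cos(y)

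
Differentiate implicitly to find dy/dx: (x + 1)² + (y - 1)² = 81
Differentiate both sides with respect to x, treating y as y(x). By the chain rule, any term containing y contributes a factor of y' = dy/dx when we differentiate it.

Move every term to one side and write the relation as F(x, y) = 0. Term by term,
  d/dx[(x + 1)^2] = 2x + 2
  d/dx[(y - 1)^2] = 2·y'(y - 1)
  d/dx[-81] = 0

The pieces without y' make up ∂F/∂x and the coefficient of y' is ∂F/∂y:
  ∂F/∂x = 2x + 2,
  ∂F/∂y = 2y - 2.

Since d/dx[F] = ∂F/∂x + (∂F/∂y)·y' = 0, solve for y':
  (∂F/∂y)·y' = -∂F/∂x
  dy/dx = -(∂F/∂x)/(∂F/∂y) = -(2x + 2)/(2y - 2) = (-x - 1)/(y - 1)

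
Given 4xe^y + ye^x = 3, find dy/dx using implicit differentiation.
Differentiate both sides with respect to x, treating y as y(x). By the chain rule, any term containing y contributes a factor of y' = dy/dx when we differentiate it.

Move every term to one side and write the relation as F(x, y) = 0. Term by term,
  d/dx[4x·e^(y)] = 4x·y'·e^(y) + 4e^(y)
  d/dx[y·e^(x)] = y·e^(x) + y'·e^(x)
  d/dx[-3] = 0

The pieces without y' make up ∂F/∂x and the coefficient of y' is ∂F/∂y:
  ∂F/∂x = y·e^(x) + 4e^(y),
  ∂F/∂y = 4x·e^(y) + e^(x).

Since d/dx[F] = ∂F/∂x + (∂F/∂y)·y' = 0, solve for y':
  (∂F/∂y)·y' = -∂F/∂x
  dy/dx = -(∂F/∂x)/(∂F/∂y) = -(y·e^(x) + 4e^(y))/(4x·e^(y) + e^(x)) = (-y·e^(x) - 4e^(y))/(4x·e^(y) + e^(x))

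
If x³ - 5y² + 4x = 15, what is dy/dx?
Differentiate both sides with respect to x, treating y as y(x). By the chain rule, any term containing y contributes a factor of y' = dy/dx when we differentiate it.

Move every term to one side and write the relation as F(x, y) = 0. Term by term,
  d/dx[x^3] = 3x^2
  d/dx[4x] = 4
  d/dx[-5y^2] = -10y·y'
  d/dx[-15] = 0

The pieces without y' make up ∂F/∂x and the coefficient of y' is ∂F/∂y:
  ∂F/∂x = 3x^2 + 4,
  ∂F/∂y = -10y.

Since d/dx[F] = ∂F/∂x + (∂F/∂y)·y' = 0, solve for y':
  (∂F/∂y)·y' = -∂F/∂x
  dy/dx = -(∂F/∂x)/(∂F/∂y) = -(3x^2 + 4)/(-10y) = (3x^2 + 4)/(10y)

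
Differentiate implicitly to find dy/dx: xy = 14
Differentiate both sides with respect to x, treating y as y(x). By the chain rule, any term containing y contributes a factor of y' = dy/dx when we differentiate it.

Move every term to one side and write the relation as F(x, y) = 0. Term by term,
  d/dx[xy] = x·y' + y
  d/dx[-14] = 0

The pieces without y' make up ∂F/∂x and the coefficient of y' is ∂F/∂y:
  ∂F/∂x = y,
  ∂F/∂y = x.

Since d/dx[F] = ∂F/∂x + (∂F/∂y)·y' = 0, solve for y':
  (∂F/∂y)·y' = -∂F/∂x
  dy/dx = -(∂F/∂x)/(∂F/∂y) = -(y)/(x) = -y/x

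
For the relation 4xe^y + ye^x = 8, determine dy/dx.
Differentiate the relation implicitly: treat y = y(x) and apply the chain rule, so every y-derivative picks up a y' = dy/dx factor.

With everything moved to the left-hand side, differentiate term by term:
  d/dx[4x·e^(y)] = 4x·y'·e^(y) + 4e^(y)
  d/dx[y·e^(x)] = y·e^(x) + y'·e^(x)
  d/dx[-8] = 0

Separating the contributions that come from x directly and those that come through y:
  without y':      y·e^(x) + 4e^(y)
  multiplying y':  4x·e^(y) + e^(x)

so (y·e^(x) + 4e^(y)) + (4x·e^(y) + e^(x))·y' = 0, and therefore
  dy/dx = -(y·e^(x) + 4e^(y))/(4x·e^(y) + e^(x)) = (-y·e^(x) - 4e^(y))/(4x·e^(y) + e^(x))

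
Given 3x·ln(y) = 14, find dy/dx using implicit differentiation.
Differentiate the relation implicitly: treat y = y(x) and apply the chain rule, so every y-derivative picks up a y' = dy/dx factor.

With everything moved to the left-hand side, differentiate term by term:
  d/dx[3x·ln(y)] = 3x·y'/y + 3ln(y)
  d/dx[-14] = 0

Separating the contributions that come from x directly and those that come through y:
  without y':      3ln(y)
  multiplying y':  3x/y

so (3ln(y)) + (3x/y)·y' = 0, and therefore
  dy/dx = -(3ln(y))/(3x/y) = -y·ln(y)/x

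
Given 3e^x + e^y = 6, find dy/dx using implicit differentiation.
Apply d/dx to both sides, remembering that y depends on x. Each occurrence of y therefore brings in a y' = dy/dx via the chain rule.

With F(x, y) equal to the left-hand side minus the right, differentiate F term by term:
  d/dx[3e^(x)] = 3e^(x)
  d/dx[e^(y)] = y'·e^(y)
  d/dx[-6] = 0
Adding these up, d/dx[F] = 0 becomes
  (3e^(x)) + (e^(y))·y' = 0,
so isolating y',
  dy/dx = -(3e^(x))/(e^(y)) = -3e^(x - y)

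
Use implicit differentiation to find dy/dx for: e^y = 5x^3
Apply d/dx to both sides, remembering that y depends on x. Each occurrence of y therefore brings in a y' = dy/dx via the chain rule.

With F(x, y) equal to the left-hand side minus the right, differentiate F term by term:
  d/dx[-5x^3] = -15x^2
  d/dx[e^(y)] = y'·e^(y)
Adding these up, d/dx[F] = 0 becomes
  (-15x^2) + (e^(y))·y' = 0,
so isolating y',
  dy/dx = -(-15x^2)/(e^(y)) = 15x^2e^(-y)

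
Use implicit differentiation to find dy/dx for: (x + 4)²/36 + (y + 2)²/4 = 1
Take d/dx of both sides. Since y is implicitly a function of x, the chain rule attaches a y' = dy/dx factor whenever we differentiate through y.

Set F(x, y) = (left side) − (right side), so the curve is F = 0. Differentiating each term of F:
  d/dx[(x + 4)^2/36] = x/18 + 2/9
  d/dx[(y + 2)^2/4] = y'(y + 2)/2
  d/dx[-1] = 0

Collecting, the y'-free part is the partial derivative in x and the y' coefficient is the partial derivative in y:
  ∂F/∂x = x/18 + 2/9
  ∂F/∂y = y/2 + 1

so d/dx[F(x, y(x))] = ∂F/∂x + (∂F/∂y)·y' = 0. Rearranging,
  dy/dx = -(∂F/∂x)/(∂F/∂y) = -(x/18 + 2/9)/(y/2 + 1)
        = -((x + 4)/18)/((y + 2)/2) = (-x - 4)/(9(y + 2))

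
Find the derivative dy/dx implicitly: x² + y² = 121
Differentiate both sides with respect to x, treating y as y(x). By the chain rule, any term containing y contributes a factor of y' = dy/dx when we differentiate it.

Move every term to one side and write the relation as F(x, y) = 0. Term by term,
  d/dx[x^2] = 2x
  d/dx[y^2] = 2y·y'
  d/dx[-121] = 0

The pieces without y' make up ∂F/∂x and the coefficient of y' is ∂F/∂y:
  ∂F/∂x = 2x,
  ∂F/∂y = 2y.

Since d/dx[F] = ∂F/∂x + (∂F/∂y)·y' = 0, solve for y':
  (∂F/∂y)·y' = -∂F/∂x
  dy/dx = -(∂F/∂x)/(∂F/∂y) = -(2x)/(2y) = -x/y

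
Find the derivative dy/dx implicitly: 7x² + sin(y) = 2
Take d/dx of both sides. Since y is implicitly a function of x, the chain rule attaches a y' = dy/dx factor whenever we differentiate through y.

Set F(x, y) = (left side) − (right side), so the curve is F = 0. Differentiating each term of F:
  d/dx[7x^2] = 14x
  d/dx[sin(y)] = y'·cos(y)
  d/dx[-2] = 0

Collecting, the y'-free part is the partial derivative in x and the y' coefficient is the partial derivative in y:
  ∂F/∂x = 14x
  ∂F/∂y = cos(y)

so d/dx[F(x, y(x))] = ∂F/∂x + (∂F/∂y)·y' = 0. Rearranging,
  dy/dx = -(∂F/∂x)/(∂F/∂y) = -(14x)/(cos(y)) = -14x/cos(y)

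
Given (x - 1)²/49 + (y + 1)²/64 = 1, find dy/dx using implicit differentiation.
Differentiate both sides with respect to x, treating y as y(x). By the chain rule, any term containing y contributes a factor of y' = dy/dx when we differentiate it.

Move every term to one side and write the relation as F(x, y) = 0. Term by term,
  d/dx[(x - 1)^2/49] = 2x/49 - 2/49
  d/dx[(y + 1)^2/64] = y'(y + 1)/32
  d/dx[-1] = 0

The pieces without y' make up ∂F/∂x and the coefficient of y' is ∂F/∂y:
  ∂F/∂x = 2x/49 - 2/49,
  ∂F/∂y = y/32 + 1/32.

Since d/dx[F] = ∂F/∂x + (∂F/∂y)·y' = 0, solve for y':
  (∂F/∂y)·y' = -∂F/∂x
  dy/dx = -(∂F/∂x)/(∂F/∂y) = -(2x/49 - 2/49)/(y/32 + 1/32)
        = -(2(x - 1)/49)/((y + 1)/32) = 64(1 - x)/(49(y + 1))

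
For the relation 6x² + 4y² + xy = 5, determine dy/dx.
Apply d/dx to both sides, remembering that y depends on x. Each occurrence of y therefore brings in a y' = dy/dx via the chain rule.

With F(x, y) equal to the left-hand side minus the right, differentiate F term by term:
  d/dx[6x^2] = 12x
  d/dx[xy] = x·y' + y
  d/dx[4y^2] = 8y·y'
  d/dx[-5] = 0
Adding these up, d/dx[F] = 0 becomes
  (12x + y) + (x + 8y)·y' = 0,
so isolating y',
  dy/dx = -(12x + y)/(x + 8y) = (-12x - y)/(x + 8y)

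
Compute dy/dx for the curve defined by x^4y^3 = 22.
Apply d/dx to both sides, remembering that y depends on x. Each occurrence of y therefore brings in a y' = dy/dx via the chain rule.

With F(x, y) equal to the left-hand side minus the right, differentiate F term by term:
  d/dx[x^4y^3] = 3x^4y^2·y' + 4x^3y^3
  d/dx[-22] = 0
Adding these up, d/dx[F] = 0 becomes
  (4x^3y^3) + (3x^4y^2)·y' = 0,
so isolating y',
  dy/dx = -(4x^3y^3)/(3x^4y^2) = -4y/(3x)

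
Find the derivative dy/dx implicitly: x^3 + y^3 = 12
Take d/dx of both sides. Since y is implicitly a function of x, the chain rule attaches a y' = dy/dx factor whenever we differentiate through y.

Set F(x, y) = (left side) − (right side), so the curve is F = 0. Differentiating each term of F:
  d/dx[x^3] = 3x^2
  d/dx[y^3] = 3y^2·y'
  d/dx[-12] = 0

Collecting, the y'-free part is the partial derivative in x and the y' coefficient is the partial derivative in y:
  ∂F/∂x = 3x^2
  ∂F/∂y = 3y^2

so d/dx[F(x, y(x))] = ∂F/∂x + (∂F/∂y)·y' = 0. Rearranging,
  dy/dx = -(∂F/∂x)/(∂F/∂y) = -(3x^2)/(3y^2) = -x^2/y^2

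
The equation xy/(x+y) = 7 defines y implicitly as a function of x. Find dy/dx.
Apply d/dx to both sides, remembering that y depends on x. Each occurrence of y therefore brings in a y' = dy/dx via the chain rule.

With F(x, y) equal to the left-hand side minus the right, differentiate F term by term:
  d/dx[xy/(x + y)] = xy(-y' - 1)/(x + y)^2 + x·y'/(x + y) + y/(x + y)
  d/dx[-7] = 0
Adding these up, d/dx[F] = 0 becomes
  (-xy/(x + y)^2 + y/(x + y)) + (-xy/(x + y)^2 + x/(x + y))·y' = 0,
so isolating y',
  dy/dx = -(-xy/(x + y)^2 + y/(x + y))/(-xy/(x + y)^2 + x/(x + y))
        = -(y^2/(x + y)^2)/(x^2/(x + y)^2) = -y^2/x^2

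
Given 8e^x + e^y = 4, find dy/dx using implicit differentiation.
Differentiate the relation implicitly: treat y = y(x) and apply the chain rule, so every y-derivative picks up a y' = dy/dx factor.

With everything moved to the left-hand side, differentiate term by term:
  d/dx[8e^(x)] = 8e^(x)
  d/dx[e^(y)] = y'·e^(y)
  d/dx[-4] = 0

Separating the contributions that come from x directly and those that come through y:
  without y':      8e^(x)
  multiplying y':  e^(y)

so (8e^(x)) + (e^(y))·y' = 0, and therefore
  dy/dx = -(8e^(x))/(e^(y)) = -8e^(x - y)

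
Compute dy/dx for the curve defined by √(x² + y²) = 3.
Apply d/dx to both sides, remembering that y depends on x. Each occurrence of y therefore brings in a y' = dy/dx via the chain rule.

With F(x, y) equal to the left-hand side minus the right, differentiate F term by term:
  d/dx[√(x^2 + y^2)] = (x + y·y')/√(x^2 + y^2)
  d/dx[-3] = 0
Adding these up, d/dx[F] = 0 becomes
  (x/√(x^2 + y^2)) + (y/√(x^2 + y^2))·y' = 0,
so isolating y',
  dy/dx = -(x/√(x^2 + y^2))/(y/√(x^2 + y^2)) = -x/y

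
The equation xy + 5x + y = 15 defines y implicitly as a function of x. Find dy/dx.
Differentiate the relation implicitly: treat y = y(x) and apply the chain rule, so every y-derivative picks up a y' = dy/dx factor.

With everything moved to the left-hand side, differentiate term by term:
  d/dx[xy] = x·y' + y
  d/dx[5x] = 5
  d/dx[y] = y'
  d/dx[-15] = 0

Separating the contributions that come from x directly and those that come through y:
  without y':      y + 5
  multiplying y':  x + 1

so (y + 5) + (x + 1)·y' = 0, and therefore
  dy/dx = -(y + 5)/(x + 1) = (-y - 5)/(x + 1)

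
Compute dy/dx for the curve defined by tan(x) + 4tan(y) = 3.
Apply d/dx to both sides, remembering that y depends on x. Each occurrence of y therefore brings in a y' = dy/dx via the chain rule.

With F(x, y) equal to the left-hand side minus the right, differentiate F term by term:
  d/dx[tan(x)] = tan(x)^2 + 1
  d/dx[4tan(y)] = 4·y'(tan(y)^2 + 1)
  d/dx[-3] = 0
Adding these up, d/dx[F] = 0 becomes
  (tan(x)^2 + 1) + (4tan(y)^2 + 4)·y' = 0,
so isolating y',
  dy/dx = -(tan(x)^2 + 1)/(4tan(y)^2 + 4) = -cos(y)^2/(4cos(x)^2)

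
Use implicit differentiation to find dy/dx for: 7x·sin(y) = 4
Differentiate both sides with respect to x, treating y as y(x). By the chain rule, any term containing y contributes a factor of y' = dy/dx when we differentiate it.

Move every term to one side and write the relation as F(x, y) = 0. Term by term,
  d/dx[7x·sin(y)] = 7x·y'·cos(y) + 7sin(y)
  d/dx[-4] = 0

The pieces without y' make up ∂F/∂x and the coefficient of y' is ∂F/∂y:
  ∂F/∂x = 7sin(y),
  ∂F/∂y = 7x·cos(y).

Since d/dx[F] = ∂F/∂x + (∂F/∂y)·y' = 0, solve for y':
  (∂F/∂y)·y' = -∂F/∂x
  dy/dx = -(∂F/∂x)/(∂F/∂y) = -(7sin(y))/(7x·cos(y)) = -tan(y)/x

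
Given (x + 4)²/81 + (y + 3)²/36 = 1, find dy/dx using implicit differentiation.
Apply d/dx to both sides, remembering that y depends on x. Each occurrence of y therefore brings in a y' = dy/dx via the chain rule.

With F(x, y) equal to the left-hand side minus the right, differentiate F term by term:
  d/dx[(x + 4)^2/81] = 2x/81 + 8/81
  d/dx[(y + 3)^2/36] = y'(y + 3)/18
  d/dx[-1] = 0
Adding these up, d/dx[F] = 0 becomes
  (2x/81 + 8/81) + (y/18 + 1/6)·y' = 0,
so isolating y',
  dy/dx = -(2x/81 + 8/81)/(y/18 + 1/6)
        = -(2(x + 4)/81)/((y + 3)/18) = 4(-x - 4)/(9(y + 3))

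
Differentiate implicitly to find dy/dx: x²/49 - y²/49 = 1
Differentiate both sides with respect to x, treating y as y(x). By the chain rule, any term containing y contributes a factor of y' = dy/dx when we differentiate it.

Move every term to one side and write the relation as F(x, y) = 0. Term by term,
  d/dx[x^2/49] = 2x/49
  d/dx[-y^2/49] = -2y·y'/49
  d/dx[-1] = 0

The pieces without y' make up ∂F/∂x and the coefficient of y' is ∂F/∂y:
  ∂F/∂x = 2x/49,
  ∂F/∂y = -2y/49.

Since d/dx[F] = ∂F/∂x + (∂F/∂y)·y' = 0, solve for y':
  (∂F/∂y)·y' = -∂F/∂x
  dy/dx = -(∂F/∂x)/(∂F/∂y) = -(2x/49)/(-2y/49) = x/y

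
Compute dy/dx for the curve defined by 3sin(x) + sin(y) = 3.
Take d/dx of both sides. Since y is implicitly a function of x, the chain rule attaches a y' = dy/dx factor whenever we differentiate through y.

Set F(x, y) = (left side) − (right side), so the curve is F = 0. Differentiating each term of F:
  d/dx[3sin(x)] = 3cos(x)
  d/dx[sin(y)] = y'·cos(y)
  d/dx[-3] = 0

Collecting, the y'-free part is the partial derivative in x and the y' coefficient is the partial derivative in y:
  ∂F/∂x = 3cos(x)
  ∂F/∂y = cos(y)

so d/dx[F(x, y(x))] = ∂F/∂x + (∂F/∂y)·y' = 0. Rearranging,
  dy/dx = -(∂F/∂x)/(∂F/∂y) = -(3cos(x))/(cos(y)) = -3cos(x)/cos(y)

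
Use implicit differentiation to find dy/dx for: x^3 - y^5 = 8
Apply d/dx to both sides, remembering that y depends on x. Each occurrence of y therefore brings in a y' = dy/dx via the chain rule.

With F(x, y) equal to the left-hand side minus the right, differentiate F term by term:
  d/dx[x^3] = 3x^2
  d/dx[-y^5] = -5y^4·y'
  d/dx[-8] = 0
Adding these up, d/dx[F] = 0 becomes
  (3x^2) + (-5y^4)·y' = 0,
so isolating y',
  dy/dx = -(3x^2)/(-5y^4) = 3x^2/(5y^4)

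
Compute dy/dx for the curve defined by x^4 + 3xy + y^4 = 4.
Differentiate the relation implicitly: treat y = y(x) and apply the chain rule, so every y-derivative picks up a y' = dy/dx factor.

With everything moved to the left-hand side, differentiate term by term:
  d/dx[x^4] = 4x^3
  d/dx[3xy] = 3x·y' + 3y
  d/dx[y^4] = 4y^3·y'
  d/dx[-4] = 0

Separating the contributions that come from x directly and those that come through y:
  without y':      4x^3 + 3y
  multiplying y':  3x + 4y^3

so (4x^3 + 3y) + (3x + 4y^3)·y' = 0, and therefore
  dy/dx = -(4x^3 + 3y)/(3x + 4y^3) = (-4x^3 - 3y)/(3x + 4y^3)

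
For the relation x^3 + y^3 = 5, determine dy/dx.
Differentiate the relation implicitly: treat y = y(x) and apply the chain rule, so every y-derivative picks up a y' = dy/dx factor.

With everything moved to the left-hand side, differentiate term by term:
  d/dx[x^3] = 3x^2
  d/dx[y^3] = 3y^2·y'
  d/dx[-5] = 0

Separating the contributions that come from x directly and those that come through y:
  without y':      3x^2
  multiplying y':  3y^2

so (3x^2) + (3y^2)·y' = 0, and therefore
  dy/dx = -(3x^2)/(3y^2) = -x^2/y^2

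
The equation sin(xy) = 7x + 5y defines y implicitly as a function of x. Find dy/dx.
Apply d/dx to both sides, remembering that y depends on x. Each occurrence of y therefore brings in a y' = dy/dx via the chain rule.

With F(x, y) equal to the left-hand side minus the right, differentiate F term by term:
  d/dx[-7x] = -7
  d/dx[-5y] = -5·y'
  d/dx[sin(xy)] = (x·y' + y)·cos(xy)
Adding these up, d/dx[F] = 0 becomes
  (y·cos(xy) - 7) + (x·cos(xy) - 5)·y' = 0,
so isolating y',
  dy/dx = -(y·cos(xy) - 7)/(x·cos(xy) - 5) = (-y·cos(xy) + 7)/(x·cos(xy) - 5)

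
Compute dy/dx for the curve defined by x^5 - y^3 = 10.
Differentiate both sides with respect to x, treating y as y(x). By the chain rule, any term containing y contributes a factor of y' = dy/dx when we differentiate it.

Move every term to one side and write the relation as F(x, y) = 0. Term by term,
  d/dx[x^5] = 5x^4
  d/dx[-y^3] = -3y^2·y'
  d/dx[-10] = 0

The pieces without y' make up ∂F/∂x and the coefficient of y' is ∂F/∂y:
  ∂F/∂x = 5x^4,
  ∂F/∂y = -3y^2.

Since d/dx[F] = ∂F/∂x + (∂F/∂y)·y' = 0, solve for y':
  (∂F/∂y)·y' = -∂F/∂x
  dy/dx = -(∂F/∂x)/(∂F/∂y) = -(5x^4)/(-3y^2) = 5x^4/(3y^2)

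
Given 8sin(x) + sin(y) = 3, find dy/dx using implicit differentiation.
Differentiate both sides with respect to x, treating y as y(x). By the chain rule, any term containing y contributes a factor of y' = dy/dx when we differentiate it.

Move every term to one side and write the relation as F(x, y) = 0. Term by term,
  d/dx[8sin(x)] = 8cos(x)
  d/dx[sin(y)] = y'·cos(y)
  d/dx[-3] = 0

The pieces without y' make up ∂F/∂x and the coefficient of y' is ∂F/∂y:
  ∂F/∂x = 8cos(x),
  ∂F/∂y = cos(y).

Since d/dx[F] = ∂F/∂x + (∂F/∂y)·y' = 0, solve for y':
  (∂F/∂y)·y' = -∂F/∂x
  dy/dx = -(∂F/∂x)/(∂F/∂y) = -(8cos(x))/(cos(y)) = -8cos(x)/cos(y)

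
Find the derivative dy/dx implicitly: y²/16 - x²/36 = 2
Differentiate the relation implicitly: treat y = y(x) and apply the chain rule, so every y-derivative picks up a y' = dy/dx factor.

With everything moved to the left-hand side, differentiate term by term:
  d/dx[-x^2/36] = -x/18
  d/dx[y^2/16] = y·y'/8
  d/dx[-2] = 0

Separating the contributions that come from x directly and those that come through y:
  without y':      -x/18
  multiplying y':  y/8

so (-x/18) + (y/8)·y' = 0, and therefore
  dy/dx = -(-x/18)/(y/8) = 4x/(9y)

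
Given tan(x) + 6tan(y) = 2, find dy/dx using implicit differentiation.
Differentiate both sides with respect to x, treating y as y(x). By the chain rule, any term containing y contributes a factor of y' = dy/dx when we differentiate it.

Move every term to one side and write the relation as F(x, y) = 0. Term by term,
  d/dx[tan(x)] = tan(x)^2 + 1
  d/dx[6tan(y)] = 6·y'(tan(y)^2 + 1)
  d/dx[-2] = 0

The pieces without y' make up ∂F/∂x and the coefficient of y' is ∂F/∂y:
  ∂F/∂x = tan(x)^2 + 1,
  ∂F/∂y = 6tan(y)^2 + 6.

Since d/dx[F] = ∂F/∂x + (∂F/∂y)·y' = 0, solve for y':
  (∂F/∂y)·y' = -∂F/∂x
  dy/dx = -(∂F/∂x)/(∂F/∂y) = -(tan(x)^2 + 1)/(6tan(y)^2 + 6) = -cos(y)^2/(6cos(x)^2)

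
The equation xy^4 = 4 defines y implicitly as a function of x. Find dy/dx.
Apply d/dx to both sides, remembering that y depends on x. Each occurrence of y therefore brings in a y' = dy/dx via the chain rule.

With F(x, y) equal to the left-hand side minus the right, differentiate F term by term:
  d/dx[xy^4] = 4xy^3·y' + y^4
  d/dx[-4] = 0
Adding these up, d/dx[F] = 0 becomes
  (y^4) + (4xy^3)·y' = 0,
so isolating y',
  dy/dx = -(y^4)/(4xy^3) = -y/(4x)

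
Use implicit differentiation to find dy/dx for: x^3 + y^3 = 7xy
Differentiate both sides with respect to x, treating y as y(x). By the chain rule, any term containing y contributes a factor of y' = dy/dx when we differentiate it.

Move every term to one side and write the relation as F(x, y) = 0. Term by term,
  d/dx[x^3] = 3x^2
  d/dx[-7xy] = -7x·y' - 7y
  d/dx[y^3] = 3y^2·y'

The pieces without y' make up ∂F/∂x and the coefficient of y' is ∂F/∂y:
  ∂F/∂x = 3x^2 - 7y,
  ∂F/∂y = -7x + 3y^2.

Since d/dx[F] = ∂F/∂x + (∂F/∂y)·y' = 0, solve for y':
  (∂F/∂y)·y' = -∂F/∂x
  dy/dx = -(∂F/∂x)/(∂F/∂y) = -(3x^2 - 7y)/(-7x + 3y^2) = (3x^2 - 7y)/(7x - 3y^2)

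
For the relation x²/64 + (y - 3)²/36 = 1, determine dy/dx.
Differentiate both sides with respect to x, treating y as y(x). By the chain rule, any term containing y contributes a factor of y' = dy/dx when we differentiate it.

Move every term to one side and write the relation as F(x, y) = 0. Term by term,
  d/dx[x^2/64] = x/32
  d/dx[(y - 3)^2/36] = y'(y - 3)/18
  d/dx[-1] = 0

The pieces without y' make up ∂F/∂x and the coefficient of y' is ∂F/∂y:
  ∂F/∂x = x/32,
  ∂F/∂y = y/18 - 1/6.

Since d/dx[F] = ∂F/∂x + (∂F/∂y)·y' = 0, solve for y':
  (∂F/∂y)·y' = -∂F/∂x
  dy/dx = -(∂F/∂x)/(∂F/∂y) = -(x/32)/(y/18 - 1/6)
        = -(x/32)/((y - 3)/18) = -9x/(16y - 48)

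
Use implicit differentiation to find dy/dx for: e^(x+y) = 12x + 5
Differentiate both sides with respect to x, treating y as y(x). By the chain rule, any term containing y contributes a factor of y' = dy/dx when we differentiate it.

Move every term to one side and write the relation as F(x, y) = 0. Term by term,
  d/dx[-12x] = -12
  d/dx[e^(x + y)] = (y' + 1)·e^(x + y)
  d/dx[-5] = 0

The pieces without y' make up ∂F/∂x and the coefficient of y' is ∂F/∂y:
  ∂F/∂x = e^(x + y) - 12,
  ∂F/∂y = e^(x + y).

Since d/dx[F] = ∂F/∂x + (∂F/∂y)·y' = 0, solve for y':
  (∂F/∂y)·y' = -∂F/∂x
  dy/dx = -(∂F/∂x)/(∂F/∂y) = -(e^(x + y) - 12)/(e^(x + y)) = 12e^(-x - y) - 1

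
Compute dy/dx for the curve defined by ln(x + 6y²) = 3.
Differentiate both sides with respect to x, treating y as y(x). By the chain rule, any term containing y contributes a factor of y' = dy/dx when we differentiate it.

Move every term to one side and write the relation as F(x, y) = 0. Term by term,
  d/dx[ln(x + 6y^2)] = (12y·y' + 1)/(x + 6y^2)
  d/dx[-3] = 0

The pieces without y' make up ∂F/∂x and the coefficient of y' is ∂F/∂y:
  ∂F/∂x = 1/(x + 6y^2),
  ∂F/∂y = 12y/(x + 6y^2).

Since d/dx[F] = ∂F/∂x + (∂F/∂y)·y' = 0, solve for y':
  (∂F/∂y)·y' = -∂F/∂x
  dy/dx = -(∂F/∂x)/(∂F/∂y) = -(1/(x + 6y^2))/(12y/(x + 6y^2)) = -1/(12y)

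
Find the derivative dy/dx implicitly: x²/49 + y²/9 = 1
Differentiate both sides with respect to x, treating y as y(x). By the chain rule, any term containing y contributes a factor of y' = dy/dx when we differentiate it.

Move every term to one side and write the relation as F(x, y) = 0. Term by term,
  d/dx[x^2/49] = 2x/49
  d/dx[y^2/9] = 2y·y'/9
  d/dx[-1] = 0

The pieces without y' make up ∂F/∂x and the coefficient of y' is ∂F/∂y:
  ∂F/∂x = 2x/49,
  ∂F/∂y = 2y/9.

Since d/dx[F] = ∂F/∂x + (∂F/∂y)·y' = 0, solve for y':
  (∂F/∂y)·y' = -∂F/∂x
  dy/dx = -(∂F/∂x)/(∂F/∂y) = -(2x/49)/(2y/9) = -9x/(49y)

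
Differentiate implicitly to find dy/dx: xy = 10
Differentiate both sides with respect to x, treating y as y(x). By the chain rule, any term containing y contributes a factor of y' = dy/dx when we differentiate it.

Move every term to one side and write the relation as F(x, y) = 0. Term by term,
  d/dx[xy] = x·y' + y
  d/dx[-10] = 0

The pieces without y' make up ∂F/∂x and the coefficient of y' is ∂F/∂y:
  ∂F/∂x = y,
  ∂F/∂y = x.

Since d/dx[F] = ∂F/∂x + (∂F/∂y)·y' = 0, solve for y':
  (∂F/∂y)·y' = -∂F/∂x
  dy/dx = -(∂F/∂x)/(∂F/∂y) = -(y)/(x) = -y/x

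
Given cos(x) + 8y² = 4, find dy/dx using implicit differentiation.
Take d/dx of both sides. Since y is implicitly a function of x, the chain rule attaches a y' = dy/dx factor whenever we differentiate through y.

Set F(x, y) = (left side) − (right side), so the curve is F = 0. Differentiating each term of F:
  d/dx[8y^2] = 16y·y'
  d/dx[cos(x)] = -sin(x)
  d/dx[-4] = 0

Collecting, the y'-free part is the partial derivative in x and the y' coefficient is the partial derivative in y:
  ∂F/∂x = -sin(x)
  ∂F/∂y = 16y

so d/dx[F(x, y(x))] = ∂F/∂x + (∂F/∂y)·y' = 0. Rearranging,
  dy/dx = -(∂F/∂x)/(∂F/∂y) = -(-sin(x))/(16y) = sin(x)/(16y)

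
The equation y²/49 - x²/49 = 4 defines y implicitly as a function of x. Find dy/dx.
Take d/dx of both sides. Since y is implicitly a function of x, the chain rule attaches a y' = dy/dx factor whenever we differentiate through y.

Set F(x, y) = (left side) − (right side), so the curve is F = 0. Differentiating each term of F:
  d/dx[-x^2/49] = -2x/49
  d/dx[y^2/49] = 2y·y'/49
  d/dx[-4] = 0

Collecting, the y'-free part is the partial derivative in x and the y' coefficient is the partial derivative in y:
  ∂F/∂x = -2x/49
  ∂F/∂y = 2y/49

so d/dx[F(x, y(x))] = ∂F/∂x + (∂F/∂y)·y' = 0. Rearranging,
  dy/dx = -(∂F/∂x)/(∂F/∂y) = -(-2x/49)/(2y/49) = x/y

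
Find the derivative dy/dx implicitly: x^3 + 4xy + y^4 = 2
Take d/dx of both sides. Since y is implicitly a function of x, the chain rule attaches a y' = dy/dx factor whenever we differentiate through y.

Set F(x, y) = (left side) − (right side), so the curve is F = 0. Differentiating each term of F:
  d/dx[x^3] = 3x^2
  d/dx[4xy] = 4x·y' + 4y
  d/dx[y^4] = 4y^3·y'
  d/dx[-2] = 0

Collecting, the y'-free part is the partial derivative in x and the y' coefficient is the partial derivative in y:
  ∂F/∂x = 3x^2 + 4y
  ∂F/∂y = 4x + 4y^3

so d/dx[F(x, y(x))] = ∂F/∂x + (∂F/∂y)·y' = 0. Rearranging,
  dy/dx = -(∂F/∂x)/(∂F/∂y) = -(3x^2 + 4y)/(4x + 4y^3) = (-3x^2/4 - y)/(x + y^3)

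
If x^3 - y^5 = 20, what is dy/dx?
Take d/dx of both sides. Since y is implicitly a function of x, the chain rule attaches a y' = dy/dx factor whenever we differentiate through y.

Set F(x, y) = (left side) − (right side), so the curve is F = 0. Differentiating each term of F:
  d/dx[x^3] = 3x^2
  d/dx[-y^5] = -5y^4·y'
  d/dx[-20] = 0

Collecting, the y'-free part is the partial derivative in x and the y' coefficient is the partial derivative in y:
  ∂F/∂x = 3x^2
  ∂F/∂y = -5y^4

so d/dx[F(x, y(x))] = ∂F/∂x + (∂F/∂y)·y' = 0. Rearranging,
  dy/dx = -(∂F/∂x)/(∂F/∂y) = -(3x^2)/(-5y^4) = 3x^2/(5y^4)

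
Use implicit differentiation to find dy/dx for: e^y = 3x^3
Take d/dx of both sides. Since y is implicitly a function of x, the chain rule attaches a y' = dy/dx factor whenever we differentiate through y.

Set F(x, y) = (left side) − (right side), so the curve is F = 0. Differentiating each term of F:
  d/dx[-3x^3] = -9x^2
  d/dx[e^(y)] = y'·e^(y)

Collecting, the y'-free part is the partial derivative in x and the y' coefficient is the partial derivative in y:
  ∂F/∂x = -9x^2
  ∂F/∂y = e^(y)

so d/dx[F(x, y(x))] = ∂F/∂x + (∂F/∂y)·y' = 0. Rearranging,
  dy/dx = -(∂F/∂x)/(∂F/∂y) = -(-9x^2)/(e^(y)) = 9x^2e^(-y)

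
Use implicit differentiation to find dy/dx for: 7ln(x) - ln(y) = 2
Differentiate the relation implicitly: treat y = y(x) and apply the chain rule, so every y-derivative picks up a y' = dy/dx factor.

With everything moved to the left-hand side, differentiate term by term:
  d/dx[7ln(x)] = 7/x
  d/dx[-ln(y)] = -y'/y
  d/dx[-2] = 0

Separating the contributions that come from x directly and those that come through y:
  without y':      7/x
  multiplying y':  -1/y

so (7/x) + (-1/y)·y' = 0, and therefore
  dy/dx = -(7/x)/(-1/y) = 7y/x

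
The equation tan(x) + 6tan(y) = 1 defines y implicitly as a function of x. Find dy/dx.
Differentiate the relation implicitly: treat y = y(x) and apply the chain rule, so every y-derivative picks up a y' = dy/dx factor.

With everything moved to the left-hand side, differentiate term by term:
  d/dx[tan(x)] = tan(x)^2 + 1
  d/dx[6tan(y)] = 6·y'(tan(y)^2 + 1)
  d/dx[-1] = 0

Separating the contributions that come from x directly and those that come through y:
  without y':      tan(x)^2 + 1
  multiplying y':  6tan(y)^2 + 6

so (tan(x)^2 + 1) + (6tan(y)^2 + 6)·y' = 0, and therefore
  dy/dx = -(tan(x)^2 + 1)/(6tan(y)^2 + 6) = -cos(y)^2/(6cos(x)^2)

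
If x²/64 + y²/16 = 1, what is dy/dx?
Apply d/dx to both sides, remembering that y depends on x. Each occurrence of y therefore brings in a y' = dy/dx via the chain rule.

With F(x, y) equal to the left-hand side minus the right, differentiate F term by term:
  d/dx[x^2/64] = x/32
  d/dx[y^2/16] = y·y'/8
  d/dx[-1] = 0
Adding these up, d/dx[F] = 0 becomes
  (x/32) + (y/8)·y' = 0,
so isolating y',
  dy/dx = -(x/32)/(y/8) = -x/(4y)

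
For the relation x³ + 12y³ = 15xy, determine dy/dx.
Differentiate the relation implicitly: treat y = y(x) and apply the chain rule, so every y-derivative picks up a y' = dy/dx factor.

With everything moved to the left-hand side, differentiate term by term:
  d/dx[x^3] = 3x^2
  d/dx[-15xy] = -15x·y' - 15y
  d/dx[12y^3] = 36y^2·y'

Separating the contributions that come from x directly and those that come through y:
  without y':      3x^2 - 15y
  multiplying y':  -15x + 36y^2

so (3x^2 - 15y) + (-15x + 36y^2)·y' = 0, and therefore
  dy/dx = -(3x^2 - 15y)/(-15x + 36y^2) = (x^2 - 5y)/(5x - 12y^2)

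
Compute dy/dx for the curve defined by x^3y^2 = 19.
Apply d/dx to both sides, remembering that y depends on x. Each occurrence of y therefore brings in a y' = dy/dx via the chain rule.

With F(x, y) equal to the left-hand side minus the right, differentiate F term by term:
  d/dx[x^3y^2] = 2x^3y·y' + 3x^2y^2
  d/dx[-19] = 0
Adding these up, d/dx[F] = 0 becomes
  (3x^2y^2) + (2x^3y)·y' = 0,
so isolating y',
  dy/dx = -(3x^2y^2)/(2x^3y) = -3y/(2x)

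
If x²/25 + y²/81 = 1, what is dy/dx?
Differentiate both sides with respect to x, treating y as y(x). By the chain rule, any term containing y contributes a factor of y' = dy/dx when we differentiate it.

Move every term to one side and write the relation as F(x, y) = 0. Term by term,
  d/dx[x^2/25] = 2x/25
  d/dx[y^2/81] = 2y·y'/81
  d/dx[-1] = 0

The pieces without y' make up ∂F/∂x and the coefficient of y' is ∂F/∂y:
  ∂F/∂x = 2x/25,
  ∂F/∂y = 2y/81.

Since d/dx[F] = ∂F/∂x + (∂F/∂y)·y' = 0, solve for y':
  (∂F/∂y)·y' = -∂F/∂x
  dy/dx = -(∂F/∂x)/(∂F/∂y) = -(2x/25)/(2y/81) = -81x/(25y)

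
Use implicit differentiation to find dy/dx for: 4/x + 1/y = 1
Differentiate the relation implicitly: treat y = y(x) and apply the chain rule, so every y-derivative picks up a y' = dy/dx factor.

With everything moved to the left-hand side, differentiate term by term:
  d/dx[1/y] = -y'/y^2
  d/dx[4/x] = -4/x^2
  d/dx[-1] = 0

Separating the contributions that come from x directly and those that come through y:
  without y':      -4/x^2
  multiplying y':  -1/y^2

so (-4/x^2) + (-1/y^2)·y' = 0, and therefore
  dy/dx = -(-4/x^2)/(-1/y^2) = -4y^2/x^2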